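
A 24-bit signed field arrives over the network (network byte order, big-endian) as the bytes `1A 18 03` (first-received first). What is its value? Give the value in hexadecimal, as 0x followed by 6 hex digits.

Big-endian stores the most-significant byte at the lowest address.
The bytes are already most-significant first: 0x1A1803.

0x1A1803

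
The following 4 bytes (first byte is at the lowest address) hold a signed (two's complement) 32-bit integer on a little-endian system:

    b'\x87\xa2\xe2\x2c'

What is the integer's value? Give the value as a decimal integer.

753050247

Little-endian stores the least-significant byte at the lowest address.
Reassemble most-significant byte first: 2C E2 A2 87 → 0x2CE2A287.
0x2CE2A287 = 753050247.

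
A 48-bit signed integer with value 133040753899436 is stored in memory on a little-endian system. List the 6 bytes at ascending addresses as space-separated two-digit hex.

AC 77 E0 F6 FF 78

133040753899436 in hexadecimal, padded to 48 bits, is 0x78FFF6E077AC.
Split into bytes (most-significant first): 78 FF F6 E0 77 AC.
Little-endian: lowest address holds the least-significant byte.
So at ascending addresses the bytes are AC 77 E0 F6 FF 78.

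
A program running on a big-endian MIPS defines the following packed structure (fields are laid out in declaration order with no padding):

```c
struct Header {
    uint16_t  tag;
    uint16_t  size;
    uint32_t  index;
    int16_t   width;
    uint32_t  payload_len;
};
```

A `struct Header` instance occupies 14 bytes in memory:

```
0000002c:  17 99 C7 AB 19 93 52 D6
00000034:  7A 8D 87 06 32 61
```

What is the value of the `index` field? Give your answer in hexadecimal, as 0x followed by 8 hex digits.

`index` follows `tag` (2 B), `size` (2 B), so it starts at offset 2 + 2 = 4 and occupies 4 bytes.
Bytes at offsets 4..7: 19 93 52 D6.
Big-endian: lowest address holds the most-significant byte.
The bytes are already most-significant first: 0x199352D6.

0x199352D6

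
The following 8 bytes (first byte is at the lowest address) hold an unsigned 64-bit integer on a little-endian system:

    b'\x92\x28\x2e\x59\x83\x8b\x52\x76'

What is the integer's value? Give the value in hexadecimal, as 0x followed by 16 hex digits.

0x76528B83592E2892

In little-endian order the low byte comes first in memory.
Reassemble most-significant byte first: 76 52 8B 83 59 2E 28 92 → 0x76528B83592E2892.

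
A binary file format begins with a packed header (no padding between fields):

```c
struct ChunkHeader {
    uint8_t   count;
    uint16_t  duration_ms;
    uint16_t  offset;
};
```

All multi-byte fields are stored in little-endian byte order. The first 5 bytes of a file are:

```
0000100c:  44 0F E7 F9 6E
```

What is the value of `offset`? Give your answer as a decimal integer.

28409

`offset` follows `count` (1 B), `duration_ms` (2 B), so it starts at offset 1 + 2 = 3 and occupies 2 bytes.
Bytes at offsets 3..4: F9 6E.
In little-endian order the low byte comes first in memory.
Reassemble most-significant byte first: 6E F9 → 0x6EF9.
0x6EF9 = 28409.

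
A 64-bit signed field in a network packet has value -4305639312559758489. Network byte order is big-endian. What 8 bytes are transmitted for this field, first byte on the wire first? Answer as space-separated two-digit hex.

Two's complement of -4305639312559758489 in 64 bits: 4305639312559758489 = 0x3BC0B4247C14DC99; invert → 0xC43F4BDB83EB2366; add 1 → 0xC43F4BDB83EB2367.
Split into bytes (most-significant first): C4 3F 4B DB 83 EB 23 67.
Big-endian stores the most-significant byte at the lowest address.
So the memory order matches the most-significant-first order: C4 3F 4B DB 83 EB 23 67.

C4 3F 4B DB 83 EB 23 67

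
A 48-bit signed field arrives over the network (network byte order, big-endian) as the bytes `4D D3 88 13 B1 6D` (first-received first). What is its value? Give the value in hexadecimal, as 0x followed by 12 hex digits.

0x4DD38813B16D

Big-endian stores the most-significant byte at the lowest address.
The bytes are already most-significant first: 0x4DD38813B16D.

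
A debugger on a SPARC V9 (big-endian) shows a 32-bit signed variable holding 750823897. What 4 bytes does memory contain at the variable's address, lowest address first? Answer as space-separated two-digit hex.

2C C0 A9 D9

750823897 in hexadecimal, padded to 32 bits, is 0x2CC0A9D9.
Split into bytes (most-significant first): 2C C0 A9 D9.
Big-endian stores the most-significant byte at the lowest address.
So the memory order matches the most-significant-first order: 2C C0 A9 D9.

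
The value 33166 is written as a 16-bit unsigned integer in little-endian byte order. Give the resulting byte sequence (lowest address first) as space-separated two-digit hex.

8E 81

33166 in hexadecimal, padded to 16 bits, is 0x818E.
Split into bytes (most-significant first): 81 8E.
Little-endian stores the least-significant byte at the lowest address.
So at ascending addresses the bytes are 8E 81.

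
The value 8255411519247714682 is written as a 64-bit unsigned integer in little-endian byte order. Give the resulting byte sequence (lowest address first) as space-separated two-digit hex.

8255411519247714682 in hexadecimal, padded to 64 bits, is 0x72911D09A76D897A.
Split into bytes (most-significant first): 72 91 1D 09 A7 6D 89 7A.
Little-endian stores the least-significant byte at the lowest address.
So at ascending addresses the bytes are 7A 89 6D A7 09 1D 91 72.

7A 89 6D A7 09 1D 91 72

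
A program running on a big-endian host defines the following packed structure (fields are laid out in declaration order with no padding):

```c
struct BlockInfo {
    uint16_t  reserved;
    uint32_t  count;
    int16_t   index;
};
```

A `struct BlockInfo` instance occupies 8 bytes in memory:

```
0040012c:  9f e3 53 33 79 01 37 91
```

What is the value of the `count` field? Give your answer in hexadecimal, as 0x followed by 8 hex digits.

`count` follows `reserved` (2 bytes), so it starts at byte offset 2 and occupies 4 bytes.
Bytes at offsets 2..5: 53 33 79 01.
Big-endian: lowest address holds the most-significant byte.
The bytes are already most-significant first: 0x53337901.

0x53337901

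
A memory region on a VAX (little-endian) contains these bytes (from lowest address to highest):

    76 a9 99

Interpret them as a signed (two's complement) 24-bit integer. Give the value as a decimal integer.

Little-endian stores the least-significant byte at the lowest address.
Reassemble most-significant byte first: 99 A9 76 → 0x99A976.
Top bit is set, so as a signed 24-bit value this is 0x99A976 − 2^24 = -6706826.

-6706826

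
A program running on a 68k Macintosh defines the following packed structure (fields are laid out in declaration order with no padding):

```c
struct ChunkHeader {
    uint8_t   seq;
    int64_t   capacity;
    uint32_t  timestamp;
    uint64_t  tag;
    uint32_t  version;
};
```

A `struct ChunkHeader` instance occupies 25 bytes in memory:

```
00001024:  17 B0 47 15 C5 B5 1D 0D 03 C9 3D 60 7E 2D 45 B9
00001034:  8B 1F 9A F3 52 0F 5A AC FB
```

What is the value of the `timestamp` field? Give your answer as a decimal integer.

`timestamp` follows `seq` (1 B), `capacity` (8 B), so it starts at offset 1 + 8 = 9 and occupies 4 bytes.
Bytes at offsets 9..12: C9 3D 60 7E.
Big-endian stores the most-significant byte at the lowest address.
The bytes are already most-significant first: 0xC93D607E.
0xC93D607E = 3376242814.

3376242814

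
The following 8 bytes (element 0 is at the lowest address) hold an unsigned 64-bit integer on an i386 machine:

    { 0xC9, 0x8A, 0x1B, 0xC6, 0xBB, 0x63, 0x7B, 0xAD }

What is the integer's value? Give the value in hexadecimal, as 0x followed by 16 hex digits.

0xAD7B63BBC61B8AC9

Little-endian: lowest address holds the least-significant byte.
Reassemble most-significant byte first: AD 7B 63 BB C6 1B 8A C9 → 0xAD7B63BBC61B8AC9.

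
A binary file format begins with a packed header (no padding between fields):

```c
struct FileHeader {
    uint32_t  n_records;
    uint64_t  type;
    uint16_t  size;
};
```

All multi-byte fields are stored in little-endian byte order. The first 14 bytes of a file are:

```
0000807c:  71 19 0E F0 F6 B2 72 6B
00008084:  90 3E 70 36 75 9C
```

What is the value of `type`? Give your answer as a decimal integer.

`type` follows `n_records` (4 bytes), so it starts at byte offset 4 and occupies 8 bytes.
Bytes at offsets 4..11: F6 B2 72 6B 90 3E 70 36.
Little-endian stores the least-significant byte at the lowest address.
Reassemble most-significant byte first: 36 70 3E 90 6B 72 B2 F6 → 0x36703E906B72B2F6.
0x36703E906B72B2F6 = 3922704065438593782.

3922704065438593782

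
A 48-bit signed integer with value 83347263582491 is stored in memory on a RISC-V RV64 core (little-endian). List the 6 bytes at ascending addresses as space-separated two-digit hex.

83347263582491 in hexadecimal, padded to 48 bits, is 0x4BCDCC09F11B.
Split into bytes (most-significant first): 4B CD CC 09 F1 1B.
In little-endian order the low byte comes first in memory.
So at ascending addresses the bytes are 1B F1 09 CC CD 4B.

1B F1 09 CC CD 4B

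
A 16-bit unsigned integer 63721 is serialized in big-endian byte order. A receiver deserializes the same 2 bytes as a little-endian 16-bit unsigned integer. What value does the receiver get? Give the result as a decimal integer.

63721 in 16-bit hexadecimal is 0xF8E9.
Stored big-endian, the bytes at ascending addresses are F8 E9.
Read back as little-endian, the first byte is least significant, giving 0xE9F8.
0xE9F8 = 59896.

59896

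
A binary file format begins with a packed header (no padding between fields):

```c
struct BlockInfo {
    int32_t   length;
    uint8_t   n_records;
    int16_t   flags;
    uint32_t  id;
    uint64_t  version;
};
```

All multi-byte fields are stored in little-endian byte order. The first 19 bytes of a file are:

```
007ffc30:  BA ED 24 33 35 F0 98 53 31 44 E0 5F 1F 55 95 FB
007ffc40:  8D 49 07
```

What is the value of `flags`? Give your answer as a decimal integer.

-26384

`flags` follows `length` (4 B), `n_records` (1 B), so it starts at offset 4 + 1 = 5 and occupies 2 bytes.
Bytes at offsets 5..6: F0 98.
In little-endian order the low byte comes first in memory.
Reassemble most-significant byte first: 98 F0 → 0x98F0.
Top bit is set, so as a signed 16-bit value this is 0x98F0 − 2^16 = -26384.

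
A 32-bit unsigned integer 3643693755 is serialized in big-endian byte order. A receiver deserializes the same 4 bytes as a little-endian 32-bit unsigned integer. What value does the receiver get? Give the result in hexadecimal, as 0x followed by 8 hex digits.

3643693755 in 32-bit hexadecimal is 0xD92E5ABB.
Stored big-endian, the bytes at ascending addresses are D9 2E 5A BB.
Read back as little-endian, the first byte is least significant, giving 0xBB5A2ED9.

0xBB5A2ED9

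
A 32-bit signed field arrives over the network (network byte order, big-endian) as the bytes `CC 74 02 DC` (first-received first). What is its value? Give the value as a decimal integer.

-864812324

In big-endian order the high byte comes first in memory.
The bytes are already most-significant first: 0xCC7402DC.
Top bit is set, so as a signed 32-bit value this is 0xCC7402DC − 2^32 = -864812324.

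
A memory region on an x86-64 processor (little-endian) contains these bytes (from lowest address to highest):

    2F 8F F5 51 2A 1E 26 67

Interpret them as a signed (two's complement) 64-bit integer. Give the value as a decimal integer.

7432661402134089519

Little-endian: lowest address holds the least-significant byte.
Reassemble most-significant byte first: 67 26 1E 2A 51 F5 8F 2F → 0x67261E2A51F58F2F.
0x67261E2A51F58F2F = 7432661402134089519.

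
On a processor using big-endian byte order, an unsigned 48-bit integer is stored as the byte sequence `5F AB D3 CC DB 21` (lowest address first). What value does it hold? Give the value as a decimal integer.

105191597464353

Big-endian stores the most-significant byte at the lowest address.
The bytes are already most-significant first: 0x5FABD3CCDB21.
0x5FABD3CCDB21 = 105191597464353.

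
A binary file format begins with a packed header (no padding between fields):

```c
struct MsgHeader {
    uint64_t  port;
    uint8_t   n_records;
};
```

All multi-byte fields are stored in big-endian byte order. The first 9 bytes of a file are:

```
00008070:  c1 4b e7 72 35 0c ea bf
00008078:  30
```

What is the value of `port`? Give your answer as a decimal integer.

13928480750275717823

`port` is the first field, at byte offset 0, occupying 8 bytes.
Bytes at offsets 0..7: C1 4B E7 72 35 0C EA BF.
Big-endian: lowest address holds the most-significant byte.
The bytes are already most-significant first: 0xC14BE772350CEABF.
0xC14BE772350CEABF = 13928480750275717823.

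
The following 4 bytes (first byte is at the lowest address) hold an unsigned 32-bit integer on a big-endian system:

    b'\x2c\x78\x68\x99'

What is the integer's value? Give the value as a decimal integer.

Big-endian stores the most-significant byte at the lowest address.
The bytes are already most-significant first: 0x2C786899.
0x2C786899 = 746088601.

746088601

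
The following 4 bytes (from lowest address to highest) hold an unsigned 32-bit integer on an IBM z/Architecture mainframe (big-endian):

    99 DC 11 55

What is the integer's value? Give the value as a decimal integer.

Big-endian: lowest address holds the most-significant byte.
The bytes are already most-significant first: 0x99DC1155.
0x99DC1155 = 2581336405.

2581336405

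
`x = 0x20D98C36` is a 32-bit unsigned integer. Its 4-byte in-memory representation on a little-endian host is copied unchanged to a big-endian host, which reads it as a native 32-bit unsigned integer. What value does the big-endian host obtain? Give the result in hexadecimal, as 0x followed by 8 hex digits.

Stored little-endian, the bytes at ascending addresses are 36 8C D9 20.
Read back as big-endian, the last byte is least significant, giving 0x368CD920.

0x368CD920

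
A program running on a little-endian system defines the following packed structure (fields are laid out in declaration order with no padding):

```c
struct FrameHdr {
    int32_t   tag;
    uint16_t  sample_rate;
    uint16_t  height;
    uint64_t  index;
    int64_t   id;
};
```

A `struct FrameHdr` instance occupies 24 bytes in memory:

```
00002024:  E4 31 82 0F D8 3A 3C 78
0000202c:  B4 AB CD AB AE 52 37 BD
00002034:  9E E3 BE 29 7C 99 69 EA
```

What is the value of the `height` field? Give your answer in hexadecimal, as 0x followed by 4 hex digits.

`height` follows `tag` (4 B), `sample_rate` (2 B), so it starts at offset 4 + 2 = 6 and occupies 2 bytes.
Bytes at offsets 6..7: 3C 78.
In little-endian order the low byte comes first in memory.
Reassemble most-significant byte first: 78 3C → 0x783C.

0x783C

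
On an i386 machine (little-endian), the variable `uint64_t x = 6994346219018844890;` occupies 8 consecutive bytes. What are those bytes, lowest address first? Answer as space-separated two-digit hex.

DA FA B6 1C D4 E8 10 61

6994346219018844890 in hexadecimal, padded to 64 bits, is 0x6110E8D41CB6FADA.
Split into bytes (most-significant first): 61 10 E8 D4 1C B6 FA DA.
Little-endian: lowest address holds the least-significant byte.
So at ascending addresses the bytes are DA FA B6 1C D4 E8 10 61.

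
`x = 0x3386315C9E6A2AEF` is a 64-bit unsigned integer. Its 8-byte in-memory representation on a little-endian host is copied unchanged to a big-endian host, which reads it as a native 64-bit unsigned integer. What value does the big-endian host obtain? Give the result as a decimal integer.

17233704152470750771

Stored little-endian, the bytes at ascending addresses are EF 2A 6A 9E 5C 31 86 33.
Read back as big-endian, the last byte is least significant, giving 0xEF2A6A9E5C318633.
0xEF2A6A9E5C318633 = 17233704152470750771.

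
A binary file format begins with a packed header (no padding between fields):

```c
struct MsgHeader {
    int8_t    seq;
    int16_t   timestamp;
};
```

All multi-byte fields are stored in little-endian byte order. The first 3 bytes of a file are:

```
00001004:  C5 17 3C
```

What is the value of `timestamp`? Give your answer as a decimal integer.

`timestamp` follows `seq` (1 byte), so it starts at byte offset 1 and occupies 2 bytes.
Bytes at offsets 1..2: 17 3C.
In little-endian order the low byte comes first in memory.
Reassemble most-significant byte first: 3C 17 → 0x3C17.
0x3C17 = 15383.

15383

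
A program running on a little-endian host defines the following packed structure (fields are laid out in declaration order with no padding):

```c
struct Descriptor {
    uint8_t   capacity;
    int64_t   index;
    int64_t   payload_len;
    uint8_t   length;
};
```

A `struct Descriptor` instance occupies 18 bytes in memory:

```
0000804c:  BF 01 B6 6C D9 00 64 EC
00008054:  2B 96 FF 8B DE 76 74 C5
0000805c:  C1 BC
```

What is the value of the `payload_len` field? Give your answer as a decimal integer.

-4484049800088780906

`payload_len` follows `capacity` (1 B), `index` (8 B), so it starts at offset 1 + 8 = 9 and occupies 8 bytes.
Bytes at offsets 9..16: 96 FF 8B DE 76 74 C5 C1.
In little-endian order the low byte comes first in memory.
Reassemble most-significant byte first: C1 C5 74 76 DE 8B FF 96 → 0xC1C57476DE8BFF96.
Top bit is set, so as a signed 64-bit value this is 0xC1C57476DE8BFF96 − 2^64 = -4484049800088780906.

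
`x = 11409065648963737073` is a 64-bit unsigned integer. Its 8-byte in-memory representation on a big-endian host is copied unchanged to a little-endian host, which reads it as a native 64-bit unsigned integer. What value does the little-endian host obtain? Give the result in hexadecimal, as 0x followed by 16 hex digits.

11409065648963737073 in 64-bit hexadecimal is 0x9E5524C2899855F1.
Stored big-endian, the bytes at ascending addresses are 9E 55 24 C2 89 98 55 F1.
Read back as little-endian, the first byte is least significant, giving 0xF1559889C224559E.

0xF1559889C224559E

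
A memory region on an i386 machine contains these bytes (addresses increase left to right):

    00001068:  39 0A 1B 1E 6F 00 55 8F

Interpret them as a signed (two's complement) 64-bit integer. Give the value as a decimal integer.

Little-endian: lowest address holds the least-significant byte.
Reassemble most-significant byte first: 8F 55 00 6F 1E 1B 0A 39 → 0x8F55006F1E1B0A39.
Top bit is set, so as a signed 64-bit value this is 0x8F55006F1E1B0A39 − 2^64 = -8118582276018992583.

-8118582276018992583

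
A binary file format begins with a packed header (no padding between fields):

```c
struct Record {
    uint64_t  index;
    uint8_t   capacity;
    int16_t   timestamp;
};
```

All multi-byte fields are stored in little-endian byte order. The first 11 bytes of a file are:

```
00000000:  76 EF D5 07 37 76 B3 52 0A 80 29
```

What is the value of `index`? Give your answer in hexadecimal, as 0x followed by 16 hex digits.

0x52B3763707D5EF76

`index` is the first field, at byte offset 0, occupying 8 bytes.
Bytes at offsets 0..7: 76 EF D5 07 37 76 B3 52.
Little-endian stores the least-significant byte at the lowest address.
Reassemble most-significant byte first: 52 B3 76 37 07 D5 EF 76 → 0x52B3763707D5EF76.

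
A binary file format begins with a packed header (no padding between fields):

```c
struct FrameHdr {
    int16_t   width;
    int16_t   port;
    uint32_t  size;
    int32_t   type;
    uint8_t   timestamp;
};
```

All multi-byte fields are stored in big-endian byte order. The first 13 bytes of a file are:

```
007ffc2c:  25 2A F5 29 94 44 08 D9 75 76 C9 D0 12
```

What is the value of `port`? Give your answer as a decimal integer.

-2775

`port` follows `width` (2 bytes), so it starts at byte offset 2 and occupies 2 bytes.
Bytes at offsets 2..3: F5 29.
Big-endian: lowest address holds the most-significant byte.
The bytes are already most-significant first: 0xF529.
Top bit is set, so as a signed 16-bit value this is 0xF529 − 2^16 = -2775.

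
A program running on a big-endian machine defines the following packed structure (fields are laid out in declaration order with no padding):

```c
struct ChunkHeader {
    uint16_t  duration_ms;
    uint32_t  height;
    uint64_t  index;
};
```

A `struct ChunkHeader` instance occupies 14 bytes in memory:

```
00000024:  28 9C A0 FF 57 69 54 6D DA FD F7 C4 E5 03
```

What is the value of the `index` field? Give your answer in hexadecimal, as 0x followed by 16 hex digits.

`index` follows `duration_ms` (2 B), `height` (4 B), so it starts at offset 2 + 4 = 6 and occupies 8 bytes.
Bytes at offsets 6..13: 54 6D DA FD F7 C4 E5 03.
Big-endian: lowest address holds the most-significant byte.
The bytes are already most-significant first: 0x546DDAFDF7C4E503.

0x546DDAFDF7C4E503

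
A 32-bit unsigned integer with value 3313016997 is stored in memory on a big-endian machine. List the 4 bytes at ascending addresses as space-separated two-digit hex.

C5 78 A0 A5

3313016997 in hexadecimal, padded to 32 bits, is 0xC578A0A5.
Split into bytes (most-significant first): C5 78 A0 A5.
Big-endian stores the most-significant byte at the lowest address.
So the memory order matches the most-significant-first order: C5 78 A0 A5.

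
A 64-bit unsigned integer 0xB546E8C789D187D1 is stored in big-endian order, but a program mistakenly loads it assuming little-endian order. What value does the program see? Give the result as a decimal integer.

Stored big-endian, the bytes at ascending addresses are B5 46 E8 C7 89 D1 87 D1.
Read back as little-endian, the first byte is least significant, giving 0xD187D189C7E846B5.
0xD187D189C7E846B5 = 15098266665477490357.

15098266665477490357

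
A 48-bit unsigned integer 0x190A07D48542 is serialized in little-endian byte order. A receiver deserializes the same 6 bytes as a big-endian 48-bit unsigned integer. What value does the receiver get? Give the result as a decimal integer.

Stored little-endian, the bytes at ascending addresses are 42 85 D4 07 0A 19.
Read back as big-endian, the last byte is least significant, giving 0x4285D4070A19.
0x4285D4070A19 = 73142555314713.

73142555314713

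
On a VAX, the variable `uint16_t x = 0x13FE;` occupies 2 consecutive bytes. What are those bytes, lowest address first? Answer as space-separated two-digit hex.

Split into bytes (most-significant first): 13 FE.
Little-endian: lowest address holds the least-significant byte.
So at ascending addresses the bytes are FE 13.

FE 13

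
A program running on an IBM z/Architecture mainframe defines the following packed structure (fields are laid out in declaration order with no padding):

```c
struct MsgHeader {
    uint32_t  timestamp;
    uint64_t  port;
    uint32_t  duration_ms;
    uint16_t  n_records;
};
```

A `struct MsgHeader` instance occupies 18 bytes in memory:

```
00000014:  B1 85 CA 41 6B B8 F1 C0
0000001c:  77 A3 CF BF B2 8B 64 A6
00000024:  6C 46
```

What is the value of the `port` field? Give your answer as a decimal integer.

7762219766716288959

`port` follows `timestamp` (4 bytes), so it starts at byte offset 4 and occupies 8 bytes.
Bytes at offsets 4..11: 6B B8 F1 C0 77 A3 CF BF.
In big-endian order the high byte comes first in memory.
The bytes are already most-significant first: 0x6BB8F1C077A3CFBF.
0x6BB8F1C077A3CFBF = 7762219766716288959.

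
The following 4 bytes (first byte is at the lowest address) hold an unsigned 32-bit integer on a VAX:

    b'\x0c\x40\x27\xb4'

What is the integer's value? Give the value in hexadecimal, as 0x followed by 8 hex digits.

Little-endian stores the least-significant byte at the lowest address.
Reassemble most-significant byte first: B4 27 40 0C → 0xB427400C.

0xB427400C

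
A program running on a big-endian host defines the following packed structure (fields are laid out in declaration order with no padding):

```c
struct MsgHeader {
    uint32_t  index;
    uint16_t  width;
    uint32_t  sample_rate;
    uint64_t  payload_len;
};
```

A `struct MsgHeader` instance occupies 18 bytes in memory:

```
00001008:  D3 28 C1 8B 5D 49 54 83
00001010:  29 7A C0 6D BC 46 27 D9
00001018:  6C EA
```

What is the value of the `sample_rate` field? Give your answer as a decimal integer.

1417881978

`sample_rate` follows `index` (4 B), `width` (2 B), so it starts at offset 4 + 2 = 6 and occupies 4 bytes.
Bytes at offsets 6..9: 54 83 29 7A.
Big-endian stores the most-significant byte at the lowest address.
The bytes are already most-significant first: 0x5483297A.
0x5483297A = 1417881978.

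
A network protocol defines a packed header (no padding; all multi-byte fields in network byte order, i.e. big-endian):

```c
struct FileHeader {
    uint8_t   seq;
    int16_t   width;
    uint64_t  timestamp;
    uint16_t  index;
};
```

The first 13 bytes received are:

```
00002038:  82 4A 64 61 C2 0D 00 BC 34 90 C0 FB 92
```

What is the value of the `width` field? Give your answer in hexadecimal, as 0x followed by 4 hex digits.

`width` follows `seq` (1 byte), so it starts at byte offset 1 and occupies 2 bytes.
Bytes at offsets 1..2: 4A 64.
Big-endian stores the most-significant byte at the lowest address.
The bytes are already most-significant first: 0x4A64.

0x4A64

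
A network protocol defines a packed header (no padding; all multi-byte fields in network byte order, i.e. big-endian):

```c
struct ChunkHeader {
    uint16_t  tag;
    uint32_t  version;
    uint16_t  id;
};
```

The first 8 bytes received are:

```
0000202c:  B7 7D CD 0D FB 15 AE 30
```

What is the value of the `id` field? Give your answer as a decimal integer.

`id` follows `tag` (2 B), `version` (4 B), so it starts at offset 2 + 4 = 6 and occupies 2 bytes.
Bytes at offsets 6..7: AE 30.
In big-endian order the high byte comes first in memory.
The bytes are already most-significant first: 0xAE30.
0xAE30 = 44592.

44592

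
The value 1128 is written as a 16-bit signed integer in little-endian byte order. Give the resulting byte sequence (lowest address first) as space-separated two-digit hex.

68 04

1128 in hexadecimal, padded to 16 bits, is 0x0468.
Split into bytes (most-significant first): 04 68.
In little-endian order the low byte comes first in memory.
So at ascending addresses the bytes are 68 04.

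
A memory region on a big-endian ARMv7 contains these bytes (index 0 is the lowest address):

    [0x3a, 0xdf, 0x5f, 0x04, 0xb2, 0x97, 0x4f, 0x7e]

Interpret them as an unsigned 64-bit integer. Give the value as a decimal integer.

Big-endian: lowest address holds the most-significant byte.
The bytes are already most-significant first: 0x3ADF5F04B2974F7E.
0x3ADF5F04B2974F7E = 4242213847787065214.

4242213847787065214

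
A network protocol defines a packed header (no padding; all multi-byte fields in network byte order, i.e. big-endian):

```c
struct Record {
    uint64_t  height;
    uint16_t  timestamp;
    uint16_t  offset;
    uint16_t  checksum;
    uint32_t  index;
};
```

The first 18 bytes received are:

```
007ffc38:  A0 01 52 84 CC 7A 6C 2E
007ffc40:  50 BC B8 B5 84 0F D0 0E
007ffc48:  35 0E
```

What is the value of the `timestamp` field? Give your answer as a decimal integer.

`timestamp` follows `height` (8 bytes), so it starts at byte offset 8 and occupies 2 bytes.
Bytes at offsets 8..9: 50 BC.
In big-endian order the high byte comes first in memory.
The bytes are already most-significant first: 0x50BC.
0x50BC = 20668.

20668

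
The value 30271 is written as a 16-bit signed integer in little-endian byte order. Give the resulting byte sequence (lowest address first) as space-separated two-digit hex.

3F 76

30271 in hexadecimal, padded to 16 bits, is 0x763F.
Split into bytes (most-significant first): 76 3F.
Little-endian: lowest address holds the least-significant byte.
So at ascending addresses the bytes are 3F 76.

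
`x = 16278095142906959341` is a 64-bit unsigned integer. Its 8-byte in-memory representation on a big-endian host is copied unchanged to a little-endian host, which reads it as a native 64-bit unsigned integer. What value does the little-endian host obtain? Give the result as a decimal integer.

16278095142906959341 in 64-bit hexadecimal is 0xE1E7694994FB15ED.
Stored big-endian, the bytes at ascending addresses are E1 E7 69 49 94 FB 15 ED.
Read back as little-endian, the first byte is least significant, giving 0xED15FB944969E7E1.
0xED15FB944969E7E1 = 17083837375805253601.

17083837375805253601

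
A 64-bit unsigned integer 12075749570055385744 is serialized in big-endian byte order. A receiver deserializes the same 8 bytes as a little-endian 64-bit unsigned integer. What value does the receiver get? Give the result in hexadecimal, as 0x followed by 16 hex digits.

0x9032BAFF40AE95A7

12075749570055385744 in 64-bit hexadecimal is 0xA795AE40FFBA3290.
Stored big-endian, the bytes at ascending addresses are A7 95 AE 40 FF BA 32 90.
Read back as little-endian, the first byte is least significant, giving 0x9032BAFF40AE95A7.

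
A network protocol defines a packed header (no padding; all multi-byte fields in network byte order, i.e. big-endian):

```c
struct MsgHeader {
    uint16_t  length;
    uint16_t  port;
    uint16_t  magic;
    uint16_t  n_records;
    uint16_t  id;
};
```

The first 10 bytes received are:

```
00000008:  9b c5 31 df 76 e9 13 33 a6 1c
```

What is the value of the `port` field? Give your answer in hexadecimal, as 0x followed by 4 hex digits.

0x31DF

`port` follows `length` (2 bytes), so it starts at byte offset 2 and occupies 2 bytes.
Bytes at offsets 2..3: 31 DF.
Big-endian stores the most-significant byte at the lowest address.
The bytes are already most-significant first: 0x31DF.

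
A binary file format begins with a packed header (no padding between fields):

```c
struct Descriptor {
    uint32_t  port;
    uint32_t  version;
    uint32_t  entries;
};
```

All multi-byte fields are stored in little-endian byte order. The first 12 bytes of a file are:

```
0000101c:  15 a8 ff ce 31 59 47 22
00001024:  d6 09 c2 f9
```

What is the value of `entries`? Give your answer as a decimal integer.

4190243286

`entries` follows `port` (4 B), `version` (4 B), so it starts at offset 4 + 4 = 8 and occupies 4 bytes.
Bytes at offsets 8..11: D6 09 C2 F9.
Little-endian stores the least-significant byte at the lowest address.
Reassemble most-significant byte first: F9 C2 09 D6 → 0xF9C209D6.
0xF9C209D6 = 4190243286.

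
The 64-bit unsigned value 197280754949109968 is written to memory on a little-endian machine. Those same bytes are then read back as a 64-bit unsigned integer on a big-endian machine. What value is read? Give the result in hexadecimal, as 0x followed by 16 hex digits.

197280754949109968 in 64-bit hexadecimal is 0x02BCE1CD27C338D0.
Stored little-endian, the bytes at ascending addresses are D0 38 C3 27 CD E1 BC 02.
Read back as big-endian, the last byte is least significant, giving 0xD038C327CDE1BC02.

0xD038C327CDE1BC02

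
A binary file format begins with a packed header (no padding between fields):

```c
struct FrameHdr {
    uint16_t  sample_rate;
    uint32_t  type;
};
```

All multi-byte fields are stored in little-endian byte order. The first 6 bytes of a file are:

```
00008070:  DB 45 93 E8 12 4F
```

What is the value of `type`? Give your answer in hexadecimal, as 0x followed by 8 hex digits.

`type` follows `sample_rate` (2 bytes), so it starts at byte offset 2 and occupies 4 bytes.
Bytes at offsets 2..5: 93 E8 12 4F.
In little-endian order the low byte comes first in memory.
Reassemble most-significant byte first: 4F 12 E8 93 → 0x4F12E893.

0x4F12E893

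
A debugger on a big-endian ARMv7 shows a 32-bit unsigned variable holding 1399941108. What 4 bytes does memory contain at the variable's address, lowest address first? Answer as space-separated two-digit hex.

1399941108 in hexadecimal, padded to 32 bits, is 0x537167F4.
Split into bytes (most-significant first): 53 71 67 F4.
Big-endian: lowest address holds the most-significant byte.
So the memory order matches the most-significant-first order: 53 71 67 F4.

53 71 67 F4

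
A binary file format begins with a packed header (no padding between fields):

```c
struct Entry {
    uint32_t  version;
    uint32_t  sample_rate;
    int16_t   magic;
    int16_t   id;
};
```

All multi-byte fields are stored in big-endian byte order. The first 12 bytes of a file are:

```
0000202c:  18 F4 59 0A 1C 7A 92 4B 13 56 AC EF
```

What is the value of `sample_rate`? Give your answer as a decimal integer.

477794891

`sample_rate` follows `version` (4 bytes), so it starts at byte offset 4 and occupies 4 bytes.
Bytes at offsets 4..7: 1C 7A 92 4B.
Big-endian stores the most-significant byte at the lowest address.
The bytes are already most-significant first: 0x1C7A924B.
0x1C7A924B = 477794891.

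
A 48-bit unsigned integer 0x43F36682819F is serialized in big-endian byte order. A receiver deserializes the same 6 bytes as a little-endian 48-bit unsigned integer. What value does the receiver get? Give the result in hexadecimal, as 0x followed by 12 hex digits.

0x9F818266F343

Stored big-endian, the bytes at ascending addresses are 43 F3 66 82 81 9F.
Read back as little-endian, the first byte is least significant, giving 0x9F818266F343.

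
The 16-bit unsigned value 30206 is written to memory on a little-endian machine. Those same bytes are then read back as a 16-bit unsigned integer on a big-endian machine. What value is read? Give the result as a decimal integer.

30206 in 16-bit hexadecimal is 0x75FE.
Stored little-endian, the bytes at ascending addresses are FE 75.
Read back as big-endian, the last byte is least significant, giving 0xFE75.
0xFE75 = 65141.

65141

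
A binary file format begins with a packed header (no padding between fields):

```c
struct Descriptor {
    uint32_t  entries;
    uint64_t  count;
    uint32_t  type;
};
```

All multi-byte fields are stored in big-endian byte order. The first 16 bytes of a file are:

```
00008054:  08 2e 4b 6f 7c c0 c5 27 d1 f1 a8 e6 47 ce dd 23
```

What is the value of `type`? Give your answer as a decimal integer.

1204739363

`type` follows `entries` (4 B), `count` (8 B), so it starts at offset 4 + 8 = 12 and occupies 4 bytes.
Bytes at offsets 12..15: 47 CE DD 23.
In big-endian order the high byte comes first in memory.
The bytes are already most-significant first: 0x47CEDD23.
0x47CEDD23 = 1204739363.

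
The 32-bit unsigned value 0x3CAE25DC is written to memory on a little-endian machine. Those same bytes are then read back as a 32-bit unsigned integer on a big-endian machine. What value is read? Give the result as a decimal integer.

Stored little-endian, the bytes at ascending addresses are DC 25 AE 3C.
Read back as big-endian, the last byte is least significant, giving 0xDC25AE3C.
0xDC25AE3C = 3693456956.

3693456956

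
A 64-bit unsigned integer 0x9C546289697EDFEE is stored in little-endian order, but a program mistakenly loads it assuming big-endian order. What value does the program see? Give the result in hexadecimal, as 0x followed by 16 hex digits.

0xEEDF7E698962549C

Stored little-endian, the bytes at ascending addresses are EE DF 7E 69 89 62 54 9C.
Read back as big-endian, the last byte is least significant, giving 0xEEDF7E698962549C.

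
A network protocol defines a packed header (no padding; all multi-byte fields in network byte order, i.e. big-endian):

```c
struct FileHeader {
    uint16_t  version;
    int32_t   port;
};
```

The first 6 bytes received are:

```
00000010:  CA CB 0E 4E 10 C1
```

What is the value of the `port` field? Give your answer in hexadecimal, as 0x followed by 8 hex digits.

`port` follows `version` (2 bytes), so it starts at byte offset 2 and occupies 4 bytes.
Bytes at offsets 2..5: 0E 4E 10 C1.
Big-endian stores the most-significant byte at the lowest address.
The bytes are already most-significant first: 0x0E4E10C1.

0x0E4E10C1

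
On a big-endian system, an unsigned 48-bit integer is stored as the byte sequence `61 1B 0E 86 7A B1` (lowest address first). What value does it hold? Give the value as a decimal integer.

106768835705521

In big-endian order the high byte comes first in memory.
The bytes are already most-significant first: 0x611B0E867AB1.
0x611B0E867AB1 = 106768835705521.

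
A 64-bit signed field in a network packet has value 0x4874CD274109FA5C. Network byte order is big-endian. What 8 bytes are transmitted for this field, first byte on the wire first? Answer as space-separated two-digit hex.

Split into bytes (most-significant first): 48 74 CD 27 41 09 FA 5C.
Big-endian: lowest address holds the most-significant byte.
So the memory order matches the most-significant-first order: 48 74 CD 27 41 09 FA 5C.

48 74 CD 27 41 09 FA 5C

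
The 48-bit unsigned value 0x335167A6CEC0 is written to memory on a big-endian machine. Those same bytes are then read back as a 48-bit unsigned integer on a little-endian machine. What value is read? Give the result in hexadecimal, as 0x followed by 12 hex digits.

Stored big-endian, the bytes at ascending addresses are 33 51 67 A6 CE C0.
Read back as little-endian, the first byte is least significant, giving 0xC0CEA6675133.

0xC0CEA6675133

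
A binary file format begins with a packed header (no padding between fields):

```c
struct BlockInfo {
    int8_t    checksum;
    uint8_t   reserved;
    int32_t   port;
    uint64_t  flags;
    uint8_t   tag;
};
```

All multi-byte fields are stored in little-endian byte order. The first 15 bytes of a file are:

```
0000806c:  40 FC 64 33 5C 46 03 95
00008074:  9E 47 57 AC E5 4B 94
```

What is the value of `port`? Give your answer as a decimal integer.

`port` follows `checksum` (1 B), `reserved` (1 B), so it starts at offset 1 + 1 = 2 and occupies 4 bytes.
Bytes at offsets 2..5: 64 33 5C 46.
In little-endian order the low byte comes first in memory.
Reassemble most-significant byte first: 46 5C 33 64 → 0x465C3364.
0x465C3364 = 1180447588.

1180447588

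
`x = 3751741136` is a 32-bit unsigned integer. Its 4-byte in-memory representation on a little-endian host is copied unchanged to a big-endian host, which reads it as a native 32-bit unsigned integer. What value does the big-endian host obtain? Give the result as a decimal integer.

3751741136 in 32-bit hexadecimal is 0xDF9F06D0.
Stored little-endian, the bytes at ascending addresses are D0 06 9F DF.
Read back as big-endian, the last byte is least significant, giving 0xD0069FDF.
0xD0069FDF = 3490095071.

3490095071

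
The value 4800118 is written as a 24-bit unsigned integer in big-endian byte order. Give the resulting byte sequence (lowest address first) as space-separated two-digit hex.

4800118 in hexadecimal, padded to 24 bits, is 0x493E76.
Split into bytes (most-significant first): 49 3E 76.
Big-endian: lowest address holds the most-significant byte.
So the memory order matches the most-significant-first order: 49 3E 76.

49 3E 76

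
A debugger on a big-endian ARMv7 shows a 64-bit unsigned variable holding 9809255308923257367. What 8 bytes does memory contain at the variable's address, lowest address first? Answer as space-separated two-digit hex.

9809255308923257367 in hexadecimal, padded to 64 bits, is 0x882179BB577C4217.
Split into bytes (most-significant first): 88 21 79 BB 57 7C 42 17.
Big-endian: lowest address holds the most-significant byte.
So the memory order matches the most-significant-first order: 88 21 79 BB 57 7C 42 17.

88 21 79 BB 57 7C 42 17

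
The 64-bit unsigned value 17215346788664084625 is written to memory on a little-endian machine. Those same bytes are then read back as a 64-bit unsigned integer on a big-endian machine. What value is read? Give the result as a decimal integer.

10450739857548569070

17215346788664084625 in 64-bit hexadecimal is 0xEEE932B1877C0891.
Stored little-endian, the bytes at ascending addresses are 91 08 7C 87 B1 32 E9 EE.
Read back as big-endian, the last byte is least significant, giving 0x91087C87B132E9EE.
0x91087C87B132E9EE = 10450739857548569070.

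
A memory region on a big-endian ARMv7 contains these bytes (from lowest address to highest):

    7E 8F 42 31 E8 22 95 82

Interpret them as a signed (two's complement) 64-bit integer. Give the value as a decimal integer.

In big-endian order the high byte comes first in memory.
The bytes are already most-significant first: 0x7E8F4231E8229582.
0x7E8F4231E8229582 = 9119580552563955074.

9119580552563955074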